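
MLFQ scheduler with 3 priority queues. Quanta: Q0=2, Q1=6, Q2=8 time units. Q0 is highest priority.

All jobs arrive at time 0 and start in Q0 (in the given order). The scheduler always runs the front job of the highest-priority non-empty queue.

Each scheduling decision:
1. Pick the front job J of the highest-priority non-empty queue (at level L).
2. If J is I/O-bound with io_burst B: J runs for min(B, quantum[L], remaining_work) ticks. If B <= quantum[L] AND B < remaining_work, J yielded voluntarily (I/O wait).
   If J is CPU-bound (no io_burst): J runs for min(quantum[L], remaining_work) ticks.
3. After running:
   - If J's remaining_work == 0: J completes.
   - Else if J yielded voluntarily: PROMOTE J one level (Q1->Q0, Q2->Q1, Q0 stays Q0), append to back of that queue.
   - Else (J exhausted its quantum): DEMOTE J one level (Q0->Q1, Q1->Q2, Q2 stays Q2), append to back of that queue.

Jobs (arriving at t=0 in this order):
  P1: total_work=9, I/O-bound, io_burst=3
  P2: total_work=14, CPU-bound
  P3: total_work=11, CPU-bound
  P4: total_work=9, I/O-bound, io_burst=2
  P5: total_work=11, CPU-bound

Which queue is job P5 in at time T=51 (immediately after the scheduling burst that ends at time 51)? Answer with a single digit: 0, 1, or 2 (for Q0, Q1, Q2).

Answer: 2

Derivation:
t=0-2: P1@Q0 runs 2, rem=7, quantum used, demote→Q1. Q0=[P2,P3,P4,P5] Q1=[P1] Q2=[]
t=2-4: P2@Q0 runs 2, rem=12, quantum used, demote→Q1. Q0=[P3,P4,P5] Q1=[P1,P2] Q2=[]
t=4-6: P3@Q0 runs 2, rem=9, quantum used, demote→Q1. Q0=[P4,P5] Q1=[P1,P2,P3] Q2=[]
t=6-8: P4@Q0 runs 2, rem=7, I/O yield, promote→Q0. Q0=[P5,P4] Q1=[P1,P2,P3] Q2=[]
t=8-10: P5@Q0 runs 2, rem=9, quantum used, demote→Q1. Q0=[P4] Q1=[P1,P2,P3,P5] Q2=[]
t=10-12: P4@Q0 runs 2, rem=5, I/O yield, promote→Q0. Q0=[P4] Q1=[P1,P2,P3,P5] Q2=[]
t=12-14: P4@Q0 runs 2, rem=3, I/O yield, promote→Q0. Q0=[P4] Q1=[P1,P2,P3,P5] Q2=[]
t=14-16: P4@Q0 runs 2, rem=1, I/O yield, promote→Q0. Q0=[P4] Q1=[P1,P2,P3,P5] Q2=[]
t=16-17: P4@Q0 runs 1, rem=0, completes. Q0=[] Q1=[P1,P2,P3,P5] Q2=[]
t=17-20: P1@Q1 runs 3, rem=4, I/O yield, promote→Q0. Q0=[P1] Q1=[P2,P3,P5] Q2=[]
t=20-22: P1@Q0 runs 2, rem=2, quantum used, demote→Q1. Q0=[] Q1=[P2,P3,P5,P1] Q2=[]
t=22-28: P2@Q1 runs 6, rem=6, quantum used, demote→Q2. Q0=[] Q1=[P3,P5,P1] Q2=[P2]
t=28-34: P3@Q1 runs 6, rem=3, quantum used, demote→Q2. Q0=[] Q1=[P5,P1] Q2=[P2,P3]
t=34-40: P5@Q1 runs 6, rem=3, quantum used, demote→Q2. Q0=[] Q1=[P1] Q2=[P2,P3,P5]
t=40-42: P1@Q1 runs 2, rem=0, completes. Q0=[] Q1=[] Q2=[P2,P3,P5]
t=42-48: P2@Q2 runs 6, rem=0, completes. Q0=[] Q1=[] Q2=[P3,P5]
t=48-51: P3@Q2 runs 3, rem=0, completes. Q0=[] Q1=[] Q2=[P5]
t=51-54: P5@Q2 runs 3, rem=0, completes. Q0=[] Q1=[] Q2=[]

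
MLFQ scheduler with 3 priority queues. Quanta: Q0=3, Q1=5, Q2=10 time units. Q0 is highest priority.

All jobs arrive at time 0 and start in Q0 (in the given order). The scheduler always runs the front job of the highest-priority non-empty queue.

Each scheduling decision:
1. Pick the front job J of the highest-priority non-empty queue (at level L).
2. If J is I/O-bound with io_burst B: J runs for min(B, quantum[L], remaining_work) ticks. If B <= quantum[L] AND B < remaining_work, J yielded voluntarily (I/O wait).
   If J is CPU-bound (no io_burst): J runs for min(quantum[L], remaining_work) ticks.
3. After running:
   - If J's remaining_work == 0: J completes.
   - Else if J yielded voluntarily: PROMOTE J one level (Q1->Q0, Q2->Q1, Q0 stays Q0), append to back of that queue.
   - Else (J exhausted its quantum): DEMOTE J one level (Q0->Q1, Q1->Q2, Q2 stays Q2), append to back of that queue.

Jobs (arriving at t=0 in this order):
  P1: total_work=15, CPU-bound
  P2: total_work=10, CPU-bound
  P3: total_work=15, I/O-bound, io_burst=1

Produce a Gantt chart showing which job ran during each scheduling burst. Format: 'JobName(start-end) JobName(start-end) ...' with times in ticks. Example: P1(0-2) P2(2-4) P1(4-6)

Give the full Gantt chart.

t=0-3: P1@Q0 runs 3, rem=12, quantum used, demote→Q1. Q0=[P2,P3] Q1=[P1] Q2=[]
t=3-6: P2@Q0 runs 3, rem=7, quantum used, demote→Q1. Q0=[P3] Q1=[P1,P2] Q2=[]
t=6-7: P3@Q0 runs 1, rem=14, I/O yield, promote→Q0. Q0=[P3] Q1=[P1,P2] Q2=[]
t=7-8: P3@Q0 runs 1, rem=13, I/O yield, promote→Q0. Q0=[P3] Q1=[P1,P2] Q2=[]
t=8-9: P3@Q0 runs 1, rem=12, I/O yield, promote→Q0. Q0=[P3] Q1=[P1,P2] Q2=[]
t=9-10: P3@Q0 runs 1, rem=11, I/O yield, promote→Q0. Q0=[P3] Q1=[P1,P2] Q2=[]
t=10-11: P3@Q0 runs 1, rem=10, I/O yield, promote→Q0. Q0=[P3] Q1=[P1,P2] Q2=[]
t=11-12: P3@Q0 runs 1, rem=9, I/O yield, promote→Q0. Q0=[P3] Q1=[P1,P2] Q2=[]
t=12-13: P3@Q0 runs 1, rem=8, I/O yield, promote→Q0. Q0=[P3] Q1=[P1,P2] Q2=[]
t=13-14: P3@Q0 runs 1, rem=7, I/O yield, promote→Q0. Q0=[P3] Q1=[P1,P2] Q2=[]
t=14-15: P3@Q0 runs 1, rem=6, I/O yield, promote→Q0. Q0=[P3] Q1=[P1,P2] Q2=[]
t=15-16: P3@Q0 runs 1, rem=5, I/O yield, promote→Q0. Q0=[P3] Q1=[P1,P2] Q2=[]
t=16-17: P3@Q0 runs 1, rem=4, I/O yield, promote→Q0. Q0=[P3] Q1=[P1,P2] Q2=[]
t=17-18: P3@Q0 runs 1, rem=3, I/O yield, promote→Q0. Q0=[P3] Q1=[P1,P2] Q2=[]
t=18-19: P3@Q0 runs 1, rem=2, I/O yield, promote→Q0. Q0=[P3] Q1=[P1,P2] Q2=[]
t=19-20: P3@Q0 runs 1, rem=1, I/O yield, promote→Q0. Q0=[P3] Q1=[P1,P2] Q2=[]
t=20-21: P3@Q0 runs 1, rem=0, completes. Q0=[] Q1=[P1,P2] Q2=[]
t=21-26: P1@Q1 runs 5, rem=7, quantum used, demote→Q2. Q0=[] Q1=[P2] Q2=[P1]
t=26-31: P2@Q1 runs 5, rem=2, quantum used, demote→Q2. Q0=[] Q1=[] Q2=[P1,P2]
t=31-38: P1@Q2 runs 7, rem=0, completes. Q0=[] Q1=[] Q2=[P2]
t=38-40: P2@Q2 runs 2, rem=0, completes. Q0=[] Q1=[] Q2=[]

Answer: P1(0-3) P2(3-6) P3(6-7) P3(7-8) P3(8-9) P3(9-10) P3(10-11) P3(11-12) P3(12-13) P3(13-14) P3(14-15) P3(15-16) P3(16-17) P3(17-18) P3(18-19) P3(19-20) P3(20-21) P1(21-26) P2(26-31) P1(31-38) P2(38-40)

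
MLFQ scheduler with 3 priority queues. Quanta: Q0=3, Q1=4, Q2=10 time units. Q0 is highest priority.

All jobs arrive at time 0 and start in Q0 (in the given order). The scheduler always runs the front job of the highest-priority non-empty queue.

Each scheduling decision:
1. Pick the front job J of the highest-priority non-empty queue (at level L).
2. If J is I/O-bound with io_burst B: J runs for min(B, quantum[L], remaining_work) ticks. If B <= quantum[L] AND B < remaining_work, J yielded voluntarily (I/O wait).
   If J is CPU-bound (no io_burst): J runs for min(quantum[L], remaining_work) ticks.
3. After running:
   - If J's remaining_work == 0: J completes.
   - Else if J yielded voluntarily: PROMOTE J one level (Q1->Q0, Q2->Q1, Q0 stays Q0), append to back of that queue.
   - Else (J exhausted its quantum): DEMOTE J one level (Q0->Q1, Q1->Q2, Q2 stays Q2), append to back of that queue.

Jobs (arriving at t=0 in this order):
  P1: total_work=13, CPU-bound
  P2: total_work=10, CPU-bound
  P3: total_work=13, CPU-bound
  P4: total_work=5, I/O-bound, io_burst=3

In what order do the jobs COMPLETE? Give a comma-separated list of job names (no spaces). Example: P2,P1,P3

t=0-3: P1@Q0 runs 3, rem=10, quantum used, demote→Q1. Q0=[P2,P3,P4] Q1=[P1] Q2=[]
t=3-6: P2@Q0 runs 3, rem=7, quantum used, demote→Q1. Q0=[P3,P4] Q1=[P1,P2] Q2=[]
t=6-9: P3@Q0 runs 3, rem=10, quantum used, demote→Q1. Q0=[P4] Q1=[P1,P2,P3] Q2=[]
t=9-12: P4@Q0 runs 3, rem=2, I/O yield, promote→Q0. Q0=[P4] Q1=[P1,P2,P3] Q2=[]
t=12-14: P4@Q0 runs 2, rem=0, completes. Q0=[] Q1=[P1,P2,P3] Q2=[]
t=14-18: P1@Q1 runs 4, rem=6, quantum used, demote→Q2. Q0=[] Q1=[P2,P3] Q2=[P1]
t=18-22: P2@Q1 runs 4, rem=3, quantum used, demote→Q2. Q0=[] Q1=[P3] Q2=[P1,P2]
t=22-26: P3@Q1 runs 4, rem=6, quantum used, demote→Q2. Q0=[] Q1=[] Q2=[P1,P2,P3]
t=26-32: P1@Q2 runs 6, rem=0, completes. Q0=[] Q1=[] Q2=[P2,P3]
t=32-35: P2@Q2 runs 3, rem=0, completes. Q0=[] Q1=[] Q2=[P3]
t=35-41: P3@Q2 runs 6, rem=0, completes. Q0=[] Q1=[] Q2=[]

Answer: P4,P1,P2,P3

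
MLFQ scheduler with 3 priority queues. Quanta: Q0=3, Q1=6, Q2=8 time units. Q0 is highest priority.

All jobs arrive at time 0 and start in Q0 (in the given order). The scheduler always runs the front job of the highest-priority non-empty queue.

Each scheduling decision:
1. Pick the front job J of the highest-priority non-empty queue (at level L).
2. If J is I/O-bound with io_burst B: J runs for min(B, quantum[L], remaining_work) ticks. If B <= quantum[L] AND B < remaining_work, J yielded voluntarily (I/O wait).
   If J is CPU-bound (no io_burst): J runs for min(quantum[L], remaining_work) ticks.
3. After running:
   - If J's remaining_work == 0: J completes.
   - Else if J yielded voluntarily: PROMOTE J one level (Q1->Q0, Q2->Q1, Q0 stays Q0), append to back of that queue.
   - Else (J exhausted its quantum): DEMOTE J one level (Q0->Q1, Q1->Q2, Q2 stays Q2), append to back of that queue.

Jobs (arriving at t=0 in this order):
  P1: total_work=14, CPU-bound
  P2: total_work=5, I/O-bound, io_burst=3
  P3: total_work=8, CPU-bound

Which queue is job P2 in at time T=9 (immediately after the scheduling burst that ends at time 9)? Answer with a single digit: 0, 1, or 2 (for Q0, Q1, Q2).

t=0-3: P1@Q0 runs 3, rem=11, quantum used, demote→Q1. Q0=[P2,P3] Q1=[P1] Q2=[]
t=3-6: P2@Q0 runs 3, rem=2, I/O yield, promote→Q0. Q0=[P3,P2] Q1=[P1] Q2=[]
t=6-9: P3@Q0 runs 3, rem=5, quantum used, demote→Q1. Q0=[P2] Q1=[P1,P3] Q2=[]
t=9-11: P2@Q0 runs 2, rem=0, completes. Q0=[] Q1=[P1,P3] Q2=[]
t=11-17: P1@Q1 runs 6, rem=5, quantum used, demote→Q2. Q0=[] Q1=[P3] Q2=[P1]
t=17-22: P3@Q1 runs 5, rem=0, completes. Q0=[] Q1=[] Q2=[P1]
t=22-27: P1@Q2 runs 5, rem=0, completes. Q0=[] Q1=[] Q2=[]

Answer: 0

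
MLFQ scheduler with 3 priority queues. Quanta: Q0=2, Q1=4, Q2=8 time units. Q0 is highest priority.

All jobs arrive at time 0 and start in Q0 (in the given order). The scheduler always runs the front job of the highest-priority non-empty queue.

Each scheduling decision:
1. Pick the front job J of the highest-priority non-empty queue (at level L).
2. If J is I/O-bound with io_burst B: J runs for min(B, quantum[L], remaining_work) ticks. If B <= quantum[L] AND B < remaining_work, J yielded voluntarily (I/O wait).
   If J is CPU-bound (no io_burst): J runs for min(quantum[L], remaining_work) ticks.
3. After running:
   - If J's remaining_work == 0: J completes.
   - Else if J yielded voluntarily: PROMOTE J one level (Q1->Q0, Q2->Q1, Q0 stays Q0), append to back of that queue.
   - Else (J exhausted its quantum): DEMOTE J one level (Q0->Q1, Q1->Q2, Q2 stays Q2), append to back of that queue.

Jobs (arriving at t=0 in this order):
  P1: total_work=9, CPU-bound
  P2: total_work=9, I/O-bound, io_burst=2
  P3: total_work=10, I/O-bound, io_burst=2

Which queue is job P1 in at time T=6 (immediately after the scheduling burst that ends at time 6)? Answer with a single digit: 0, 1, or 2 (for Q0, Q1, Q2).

t=0-2: P1@Q0 runs 2, rem=7, quantum used, demote→Q1. Q0=[P2,P3] Q1=[P1] Q2=[]
t=2-4: P2@Q0 runs 2, rem=7, I/O yield, promote→Q0. Q0=[P3,P2] Q1=[P1] Q2=[]
t=4-6: P3@Q0 runs 2, rem=8, I/O yield, promote→Q0. Q0=[P2,P3] Q1=[P1] Q2=[]
t=6-8: P2@Q0 runs 2, rem=5, I/O yield, promote→Q0. Q0=[P3,P2] Q1=[P1] Q2=[]
t=8-10: P3@Q0 runs 2, rem=6, I/O yield, promote→Q0. Q0=[P2,P3] Q1=[P1] Q2=[]
t=10-12: P2@Q0 runs 2, rem=3, I/O yield, promote→Q0. Q0=[P3,P2] Q1=[P1] Q2=[]
t=12-14: P3@Q0 runs 2, rem=4, I/O yield, promote→Q0. Q0=[P2,P3] Q1=[P1] Q2=[]
t=14-16: P2@Q0 runs 2, rem=1, I/O yield, promote→Q0. Q0=[P3,P2] Q1=[P1] Q2=[]
t=16-18: P3@Q0 runs 2, rem=2, I/O yield, promote→Q0. Q0=[P2,P3] Q1=[P1] Q2=[]
t=18-19: P2@Q0 runs 1, rem=0, completes. Q0=[P3] Q1=[P1] Q2=[]
t=19-21: P3@Q0 runs 2, rem=0, completes. Q0=[] Q1=[P1] Q2=[]
t=21-25: P1@Q1 runs 4, rem=3, quantum used, demote→Q2. Q0=[] Q1=[] Q2=[P1]
t=25-28: P1@Q2 runs 3, rem=0, completes. Q0=[] Q1=[] Q2=[]

Answer: 1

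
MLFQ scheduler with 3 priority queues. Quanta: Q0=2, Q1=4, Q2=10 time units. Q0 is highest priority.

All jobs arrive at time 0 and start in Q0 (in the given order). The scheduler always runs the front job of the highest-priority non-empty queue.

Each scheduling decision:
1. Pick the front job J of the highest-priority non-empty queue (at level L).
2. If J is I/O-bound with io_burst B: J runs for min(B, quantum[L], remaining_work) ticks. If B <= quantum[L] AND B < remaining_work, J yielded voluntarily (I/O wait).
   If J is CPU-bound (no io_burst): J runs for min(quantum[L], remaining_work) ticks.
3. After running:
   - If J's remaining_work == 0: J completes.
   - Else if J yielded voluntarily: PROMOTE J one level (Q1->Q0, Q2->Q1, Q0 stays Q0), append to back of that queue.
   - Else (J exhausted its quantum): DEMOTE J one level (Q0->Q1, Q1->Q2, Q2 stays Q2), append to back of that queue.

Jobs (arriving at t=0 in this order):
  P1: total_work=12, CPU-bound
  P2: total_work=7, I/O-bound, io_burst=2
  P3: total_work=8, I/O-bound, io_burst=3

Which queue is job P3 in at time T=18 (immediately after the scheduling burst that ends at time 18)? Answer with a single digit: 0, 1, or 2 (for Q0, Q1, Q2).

t=0-2: P1@Q0 runs 2, rem=10, quantum used, demote→Q1. Q0=[P2,P3] Q1=[P1] Q2=[]
t=2-4: P2@Q0 runs 2, rem=5, I/O yield, promote→Q0. Q0=[P3,P2] Q1=[P1] Q2=[]
t=4-6: P3@Q0 runs 2, rem=6, quantum used, demote→Q1. Q0=[P2] Q1=[P1,P3] Q2=[]
t=6-8: P2@Q0 runs 2, rem=3, I/O yield, promote→Q0. Q0=[P2] Q1=[P1,P3] Q2=[]
t=8-10: P2@Q0 runs 2, rem=1, I/O yield, promote→Q0. Q0=[P2] Q1=[P1,P3] Q2=[]
t=10-11: P2@Q0 runs 1, rem=0, completes. Q0=[] Q1=[P1,P3] Q2=[]
t=11-15: P1@Q1 runs 4, rem=6, quantum used, demote→Q2. Q0=[] Q1=[P3] Q2=[P1]
t=15-18: P3@Q1 runs 3, rem=3, I/O yield, promote→Q0. Q0=[P3] Q1=[] Q2=[P1]
t=18-20: P3@Q0 runs 2, rem=1, quantum used, demote→Q1. Q0=[] Q1=[P3] Q2=[P1]
t=20-21: P3@Q1 runs 1, rem=0, completes. Q0=[] Q1=[] Q2=[P1]
t=21-27: P1@Q2 runs 6, rem=0, completes. Q0=[] Q1=[] Q2=[]

Answer: 0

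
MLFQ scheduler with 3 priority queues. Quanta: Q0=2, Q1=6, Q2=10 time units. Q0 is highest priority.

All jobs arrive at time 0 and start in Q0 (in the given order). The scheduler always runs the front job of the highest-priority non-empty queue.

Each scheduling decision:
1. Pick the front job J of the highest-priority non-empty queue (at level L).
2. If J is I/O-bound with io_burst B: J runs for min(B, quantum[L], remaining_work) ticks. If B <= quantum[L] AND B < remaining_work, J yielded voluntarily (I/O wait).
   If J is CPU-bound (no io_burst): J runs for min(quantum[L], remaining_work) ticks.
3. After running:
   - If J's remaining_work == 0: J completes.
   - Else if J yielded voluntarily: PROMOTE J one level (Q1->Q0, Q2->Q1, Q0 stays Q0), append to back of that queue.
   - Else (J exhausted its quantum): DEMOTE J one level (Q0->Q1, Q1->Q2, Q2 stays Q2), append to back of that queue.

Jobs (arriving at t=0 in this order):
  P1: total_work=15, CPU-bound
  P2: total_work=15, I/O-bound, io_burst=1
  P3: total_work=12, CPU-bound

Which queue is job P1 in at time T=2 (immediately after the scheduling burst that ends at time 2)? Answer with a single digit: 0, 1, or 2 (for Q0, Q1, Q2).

Answer: 1

Derivation:
t=0-2: P1@Q0 runs 2, rem=13, quantum used, demote→Q1. Q0=[P2,P3] Q1=[P1] Q2=[]
t=2-3: P2@Q0 runs 1, rem=14, I/O yield, promote→Q0. Q0=[P3,P2] Q1=[P1] Q2=[]
t=3-5: P3@Q0 runs 2, rem=10, quantum used, demote→Q1. Q0=[P2] Q1=[P1,P3] Q2=[]
t=5-6: P2@Q0 runs 1, rem=13, I/O yield, promote→Q0. Q0=[P2] Q1=[P1,P3] Q2=[]
t=6-7: P2@Q0 runs 1, rem=12, I/O yield, promote→Q0. Q0=[P2] Q1=[P1,P3] Q2=[]
t=7-8: P2@Q0 runs 1, rem=11, I/O yield, promote→Q0. Q0=[P2] Q1=[P1,P3] Q2=[]
t=8-9: P2@Q0 runs 1, rem=10, I/O yield, promote→Q0. Q0=[P2] Q1=[P1,P3] Q2=[]
t=9-10: P2@Q0 runs 1, rem=9, I/O yield, promote→Q0. Q0=[P2] Q1=[P1,P3] Q2=[]
t=10-11: P2@Q0 runs 1, rem=8, I/O yield, promote→Q0. Q0=[P2] Q1=[P1,P3] Q2=[]
t=11-12: P2@Q0 runs 1, rem=7, I/O yield, promote→Q0. Q0=[P2] Q1=[P1,P3] Q2=[]
t=12-13: P2@Q0 runs 1, rem=6, I/O yield, promote→Q0. Q0=[P2] Q1=[P1,P3] Q2=[]
t=13-14: P2@Q0 runs 1, rem=5, I/O yield, promote→Q0. Q0=[P2] Q1=[P1,P3] Q2=[]
t=14-15: P2@Q0 runs 1, rem=4, I/O yield, promote→Q0. Q0=[P2] Q1=[P1,P3] Q2=[]
t=15-16: P2@Q0 runs 1, rem=3, I/O yield, promote→Q0. Q0=[P2] Q1=[P1,P3] Q2=[]
t=16-17: P2@Q0 runs 1, rem=2, I/O yield, promote→Q0. Q0=[P2] Q1=[P1,P3] Q2=[]
t=17-18: P2@Q0 runs 1, rem=1, I/O yield, promote→Q0. Q0=[P2] Q1=[P1,P3] Q2=[]
t=18-19: P2@Q0 runs 1, rem=0, completes. Q0=[] Q1=[P1,P3] Q2=[]
t=19-25: P1@Q1 runs 6, rem=7, quantum used, demote→Q2. Q0=[] Q1=[P3] Q2=[P1]
t=25-31: P3@Q1 runs 6, rem=4, quantum used, demote→Q2. Q0=[] Q1=[] Q2=[P1,P3]
t=31-38: P1@Q2 runs 7, rem=0, completes. Q0=[] Q1=[] Q2=[P3]
t=38-42: P3@Q2 runs 4, rem=0, completes. Q0=[] Q1=[] Q2=[]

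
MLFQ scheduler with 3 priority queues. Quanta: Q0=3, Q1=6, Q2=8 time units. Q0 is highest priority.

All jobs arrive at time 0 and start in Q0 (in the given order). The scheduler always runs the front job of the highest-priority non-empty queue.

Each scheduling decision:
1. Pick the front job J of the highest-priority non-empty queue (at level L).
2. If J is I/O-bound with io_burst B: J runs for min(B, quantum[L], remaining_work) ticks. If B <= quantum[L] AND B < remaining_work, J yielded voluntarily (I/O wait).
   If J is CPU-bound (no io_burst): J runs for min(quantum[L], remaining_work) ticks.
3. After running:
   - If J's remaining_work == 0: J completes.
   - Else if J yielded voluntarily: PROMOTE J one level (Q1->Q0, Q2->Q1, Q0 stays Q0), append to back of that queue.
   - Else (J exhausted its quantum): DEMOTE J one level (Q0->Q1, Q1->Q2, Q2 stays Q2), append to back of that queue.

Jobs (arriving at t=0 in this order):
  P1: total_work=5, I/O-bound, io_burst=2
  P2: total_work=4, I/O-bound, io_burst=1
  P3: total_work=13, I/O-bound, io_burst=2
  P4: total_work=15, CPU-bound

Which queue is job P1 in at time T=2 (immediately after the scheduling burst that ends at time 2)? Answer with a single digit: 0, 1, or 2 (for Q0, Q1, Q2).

t=0-2: P1@Q0 runs 2, rem=3, I/O yield, promote→Q0. Q0=[P2,P3,P4,P1] Q1=[] Q2=[]
t=2-3: P2@Q0 runs 1, rem=3, I/O yield, promote→Q0. Q0=[P3,P4,P1,P2] Q1=[] Q2=[]
t=3-5: P3@Q0 runs 2, rem=11, I/O yield, promote→Q0. Q0=[P4,P1,P2,P3] Q1=[] Q2=[]
t=5-8: P4@Q0 runs 3, rem=12, quantum used, demote→Q1. Q0=[P1,P2,P3] Q1=[P4] Q2=[]
t=8-10: P1@Q0 runs 2, rem=1, I/O yield, promote→Q0. Q0=[P2,P3,P1] Q1=[P4] Q2=[]
t=10-11: P2@Q0 runs 1, rem=2, I/O yield, promote→Q0. Q0=[P3,P1,P2] Q1=[P4] Q2=[]
t=11-13: P3@Q0 runs 2, rem=9, I/O yield, promote→Q0. Q0=[P1,P2,P3] Q1=[P4] Q2=[]
t=13-14: P1@Q0 runs 1, rem=0, completes. Q0=[P2,P3] Q1=[P4] Q2=[]
t=14-15: P2@Q0 runs 1, rem=1, I/O yield, promote→Q0. Q0=[P3,P2] Q1=[P4] Q2=[]
t=15-17: P3@Q0 runs 2, rem=7, I/O yield, promote→Q0. Q0=[P2,P3] Q1=[P4] Q2=[]
t=17-18: P2@Q0 runs 1, rem=0, completes. Q0=[P3] Q1=[P4] Q2=[]
t=18-20: P3@Q0 runs 2, rem=5, I/O yield, promote→Q0. Q0=[P3] Q1=[P4] Q2=[]
t=20-22: P3@Q0 runs 2, rem=3, I/O yield, promote→Q0. Q0=[P3] Q1=[P4] Q2=[]
t=22-24: P3@Q0 runs 2, rem=1, I/O yield, promote→Q0. Q0=[P3] Q1=[P4] Q2=[]
t=24-25: P3@Q0 runs 1, rem=0, completes. Q0=[] Q1=[P4] Q2=[]
t=25-31: P4@Q1 runs 6, rem=6, quantum used, demote→Q2. Q0=[] Q1=[] Q2=[P4]
t=31-37: P4@Q2 runs 6, rem=0, completes. Q0=[] Q1=[] Q2=[]

Answer: 0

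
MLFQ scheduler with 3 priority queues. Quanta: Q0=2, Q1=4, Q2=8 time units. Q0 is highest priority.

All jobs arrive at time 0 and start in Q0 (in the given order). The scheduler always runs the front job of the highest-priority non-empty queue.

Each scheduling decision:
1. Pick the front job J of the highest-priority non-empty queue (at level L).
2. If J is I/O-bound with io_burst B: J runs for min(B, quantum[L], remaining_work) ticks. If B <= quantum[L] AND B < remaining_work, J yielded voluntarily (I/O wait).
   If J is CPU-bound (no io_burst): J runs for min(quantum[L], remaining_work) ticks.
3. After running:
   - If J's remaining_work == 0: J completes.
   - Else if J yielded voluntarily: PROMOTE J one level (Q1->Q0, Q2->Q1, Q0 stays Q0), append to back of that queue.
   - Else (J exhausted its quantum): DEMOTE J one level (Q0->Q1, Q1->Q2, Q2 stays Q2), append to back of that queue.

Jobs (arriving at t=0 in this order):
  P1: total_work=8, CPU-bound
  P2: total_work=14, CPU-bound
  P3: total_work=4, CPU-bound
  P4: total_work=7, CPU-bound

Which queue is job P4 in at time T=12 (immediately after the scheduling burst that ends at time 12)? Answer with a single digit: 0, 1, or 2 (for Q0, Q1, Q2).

t=0-2: P1@Q0 runs 2, rem=6, quantum used, demote→Q1. Q0=[P2,P3,P4] Q1=[P1] Q2=[]
t=2-4: P2@Q0 runs 2, rem=12, quantum used, demote→Q1. Q0=[P3,P4] Q1=[P1,P2] Q2=[]
t=4-6: P3@Q0 runs 2, rem=2, quantum used, demote→Q1. Q0=[P4] Q1=[P1,P2,P3] Q2=[]
t=6-8: P4@Q0 runs 2, rem=5, quantum used, demote→Q1. Q0=[] Q1=[P1,P2,P3,P4] Q2=[]
t=8-12: P1@Q1 runs 4, rem=2, quantum used, demote→Q2. Q0=[] Q1=[P2,P3,P4] Q2=[P1]
t=12-16: P2@Q1 runs 4, rem=8, quantum used, demote→Q2. Q0=[] Q1=[P3,P4] Q2=[P1,P2]
t=16-18: P3@Q1 runs 2, rem=0, completes. Q0=[] Q1=[P4] Q2=[P1,P2]
t=18-22: P4@Q1 runs 4, rem=1, quantum used, demote→Q2. Q0=[] Q1=[] Q2=[P1,P2,P4]
t=22-24: P1@Q2 runs 2, rem=0, completes. Q0=[] Q1=[] Q2=[P2,P4]
t=24-32: P2@Q2 runs 8, rem=0, completes. Q0=[] Q1=[] Q2=[P4]
t=32-33: P4@Q2 runs 1, rem=0, completes. Q0=[] Q1=[] Q2=[]

Answer: 1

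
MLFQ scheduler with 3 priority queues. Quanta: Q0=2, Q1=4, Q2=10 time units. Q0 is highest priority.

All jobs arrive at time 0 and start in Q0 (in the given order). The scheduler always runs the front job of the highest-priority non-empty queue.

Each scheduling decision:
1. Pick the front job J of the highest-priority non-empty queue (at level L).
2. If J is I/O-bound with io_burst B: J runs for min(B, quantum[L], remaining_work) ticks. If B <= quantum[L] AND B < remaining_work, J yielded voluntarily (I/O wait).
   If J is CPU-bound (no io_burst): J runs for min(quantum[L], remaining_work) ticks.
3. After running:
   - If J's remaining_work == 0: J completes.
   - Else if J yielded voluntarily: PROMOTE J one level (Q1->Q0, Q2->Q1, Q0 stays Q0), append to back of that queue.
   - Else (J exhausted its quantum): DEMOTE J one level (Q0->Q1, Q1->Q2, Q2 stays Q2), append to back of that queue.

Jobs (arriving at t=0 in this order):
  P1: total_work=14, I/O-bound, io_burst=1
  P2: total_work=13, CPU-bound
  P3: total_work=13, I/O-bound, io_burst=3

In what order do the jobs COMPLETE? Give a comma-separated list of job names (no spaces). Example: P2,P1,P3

t=0-1: P1@Q0 runs 1, rem=13, I/O yield, promote→Q0. Q0=[P2,P3,P1] Q1=[] Q2=[]
t=1-3: P2@Q0 runs 2, rem=11, quantum used, demote→Q1. Q0=[P3,P1] Q1=[P2] Q2=[]
t=3-5: P3@Q0 runs 2, rem=11, quantum used, demote→Q1. Q0=[P1] Q1=[P2,P3] Q2=[]
t=5-6: P1@Q0 runs 1, rem=12, I/O yield, promote→Q0. Q0=[P1] Q1=[P2,P3] Q2=[]
t=6-7: P1@Q0 runs 1, rem=11, I/O yield, promote→Q0. Q0=[P1] Q1=[P2,P3] Q2=[]
t=7-8: P1@Q0 runs 1, rem=10, I/O yield, promote→Q0. Q0=[P1] Q1=[P2,P3] Q2=[]
t=8-9: P1@Q0 runs 1, rem=9, I/O yield, promote→Q0. Q0=[P1] Q1=[P2,P3] Q2=[]
t=9-10: P1@Q0 runs 1, rem=8, I/O yield, promote→Q0. Q0=[P1] Q1=[P2,P3] Q2=[]
t=10-11: P1@Q0 runs 1, rem=7, I/O yield, promote→Q0. Q0=[P1] Q1=[P2,P3] Q2=[]
t=11-12: P1@Q0 runs 1, rem=6, I/O yield, promote→Q0. Q0=[P1] Q1=[P2,P3] Q2=[]
t=12-13: P1@Q0 runs 1, rem=5, I/O yield, promote→Q0. Q0=[P1] Q1=[P2,P3] Q2=[]
t=13-14: P1@Q0 runs 1, rem=4, I/O yield, promote→Q0. Q0=[P1] Q1=[P2,P3] Q2=[]
t=14-15: P1@Q0 runs 1, rem=3, I/O yield, promote→Q0. Q0=[P1] Q1=[P2,P3] Q2=[]
t=15-16: P1@Q0 runs 1, rem=2, I/O yield, promote→Q0. Q0=[P1] Q1=[P2,P3] Q2=[]
t=16-17: P1@Q0 runs 1, rem=1, I/O yield, promote→Q0. Q0=[P1] Q1=[P2,P3] Q2=[]
t=17-18: P1@Q0 runs 1, rem=0, completes. Q0=[] Q1=[P2,P3] Q2=[]
t=18-22: P2@Q1 runs 4, rem=7, quantum used, demote→Q2. Q0=[] Q1=[P3] Q2=[P2]
t=22-25: P3@Q1 runs 3, rem=8, I/O yield, promote→Q0. Q0=[P3] Q1=[] Q2=[P2]
t=25-27: P3@Q0 runs 2, rem=6, quantum used, demote→Q1. Q0=[] Q1=[P3] Q2=[P2]
t=27-30: P3@Q1 runs 3, rem=3, I/O yield, promote→Q0. Q0=[P3] Q1=[] Q2=[P2]
t=30-32: P3@Q0 runs 2, rem=1, quantum used, demote→Q1. Q0=[] Q1=[P3] Q2=[P2]
t=32-33: P3@Q1 runs 1, rem=0, completes. Q0=[] Q1=[] Q2=[P2]
t=33-40: P2@Q2 runs 7, rem=0, completes. Q0=[] Q1=[] Q2=[]

Answer: P1,P3,P2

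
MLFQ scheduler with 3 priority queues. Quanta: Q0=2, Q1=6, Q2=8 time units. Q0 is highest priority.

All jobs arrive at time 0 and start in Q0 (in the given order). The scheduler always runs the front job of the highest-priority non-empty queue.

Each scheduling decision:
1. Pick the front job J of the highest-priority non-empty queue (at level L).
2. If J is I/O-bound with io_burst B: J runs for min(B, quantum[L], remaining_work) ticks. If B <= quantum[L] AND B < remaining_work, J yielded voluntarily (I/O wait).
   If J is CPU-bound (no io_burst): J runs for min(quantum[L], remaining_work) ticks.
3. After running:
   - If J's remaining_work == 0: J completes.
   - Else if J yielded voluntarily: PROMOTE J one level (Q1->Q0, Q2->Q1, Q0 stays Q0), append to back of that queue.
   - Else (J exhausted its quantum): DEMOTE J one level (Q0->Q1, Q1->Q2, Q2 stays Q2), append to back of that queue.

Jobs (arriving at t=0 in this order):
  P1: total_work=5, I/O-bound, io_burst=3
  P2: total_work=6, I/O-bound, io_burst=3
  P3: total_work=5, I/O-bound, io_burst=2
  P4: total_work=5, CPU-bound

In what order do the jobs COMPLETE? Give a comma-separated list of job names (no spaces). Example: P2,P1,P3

t=0-2: P1@Q0 runs 2, rem=3, quantum used, demote→Q1. Q0=[P2,P3,P4] Q1=[P1] Q2=[]
t=2-4: P2@Q0 runs 2, rem=4, quantum used, demote→Q1. Q0=[P3,P4] Q1=[P1,P2] Q2=[]
t=4-6: P3@Q0 runs 2, rem=3, I/O yield, promote→Q0. Q0=[P4,P3] Q1=[P1,P2] Q2=[]
t=6-8: P4@Q0 runs 2, rem=3, quantum used, demote→Q1. Q0=[P3] Q1=[P1,P2,P4] Q2=[]
t=8-10: P3@Q0 runs 2, rem=1, I/O yield, promote→Q0. Q0=[P3] Q1=[P1,P2,P4] Q2=[]
t=10-11: P3@Q0 runs 1, rem=0, completes. Q0=[] Q1=[P1,P2,P4] Q2=[]
t=11-14: P1@Q1 runs 3, rem=0, completes. Q0=[] Q1=[P2,P4] Q2=[]
t=14-17: P2@Q1 runs 3, rem=1, I/O yield, promote→Q0. Q0=[P2] Q1=[P4] Q2=[]
t=17-18: P2@Q0 runs 1, rem=0, completes. Q0=[] Q1=[P4] Q2=[]
t=18-21: P4@Q1 runs 3, rem=0, completes. Q0=[] Q1=[] Q2=[]

Answer: P3,P1,P2,P4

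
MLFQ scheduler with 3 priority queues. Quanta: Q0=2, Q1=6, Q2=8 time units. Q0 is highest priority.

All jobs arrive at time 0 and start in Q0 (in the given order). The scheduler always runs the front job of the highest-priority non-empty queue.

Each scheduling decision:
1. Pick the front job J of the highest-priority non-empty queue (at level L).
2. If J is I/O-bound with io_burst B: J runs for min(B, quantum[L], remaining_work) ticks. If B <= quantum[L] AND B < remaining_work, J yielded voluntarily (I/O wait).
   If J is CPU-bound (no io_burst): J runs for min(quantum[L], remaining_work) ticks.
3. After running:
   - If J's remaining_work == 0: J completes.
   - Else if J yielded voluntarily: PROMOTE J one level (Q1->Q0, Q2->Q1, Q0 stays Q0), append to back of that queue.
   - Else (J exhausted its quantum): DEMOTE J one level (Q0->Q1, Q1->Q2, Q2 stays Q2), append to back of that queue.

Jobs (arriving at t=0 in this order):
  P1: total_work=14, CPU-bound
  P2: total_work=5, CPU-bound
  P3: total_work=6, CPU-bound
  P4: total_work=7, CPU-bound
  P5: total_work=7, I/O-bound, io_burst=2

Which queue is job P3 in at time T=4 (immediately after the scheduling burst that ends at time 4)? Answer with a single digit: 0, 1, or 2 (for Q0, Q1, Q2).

Answer: 0

Derivation:
t=0-2: P1@Q0 runs 2, rem=12, quantum used, demote→Q1. Q0=[P2,P3,P4,P5] Q1=[P1] Q2=[]
t=2-4: P2@Q0 runs 2, rem=3, quantum used, demote→Q1. Q0=[P3,P4,P5] Q1=[P1,P2] Q2=[]
t=4-6: P3@Q0 runs 2, rem=4, quantum used, demote→Q1. Q0=[P4,P5] Q1=[P1,P2,P3] Q2=[]
t=6-8: P4@Q0 runs 2, rem=5, quantum used, demote→Q1. Q0=[P5] Q1=[P1,P2,P3,P4] Q2=[]
t=8-10: P5@Q0 runs 2, rem=5, I/O yield, promote→Q0. Q0=[P5] Q1=[P1,P2,P3,P4] Q2=[]
t=10-12: P5@Q0 runs 2, rem=3, I/O yield, promote→Q0. Q0=[P5] Q1=[P1,P2,P3,P4] Q2=[]
t=12-14: P5@Q0 runs 2, rem=1, I/O yield, promote→Q0. Q0=[P5] Q1=[P1,P2,P3,P4] Q2=[]
t=14-15: P5@Q0 runs 1, rem=0, completes. Q0=[] Q1=[P1,P2,P3,P4] Q2=[]
t=15-21: P1@Q1 runs 6, rem=6, quantum used, demote→Q2. Q0=[] Q1=[P2,P3,P4] Q2=[P1]
t=21-24: P2@Q1 runs 3, rem=0, completes. Q0=[] Q1=[P3,P4] Q2=[P1]
t=24-28: P3@Q1 runs 4, rem=0, completes. Q0=[] Q1=[P4] Q2=[P1]
t=28-33: P4@Q1 runs 5, rem=0, completes. Q0=[] Q1=[] Q2=[P1]
t=33-39: P1@Q2 runs 6, rem=0, completes. Q0=[] Q1=[] Q2=[]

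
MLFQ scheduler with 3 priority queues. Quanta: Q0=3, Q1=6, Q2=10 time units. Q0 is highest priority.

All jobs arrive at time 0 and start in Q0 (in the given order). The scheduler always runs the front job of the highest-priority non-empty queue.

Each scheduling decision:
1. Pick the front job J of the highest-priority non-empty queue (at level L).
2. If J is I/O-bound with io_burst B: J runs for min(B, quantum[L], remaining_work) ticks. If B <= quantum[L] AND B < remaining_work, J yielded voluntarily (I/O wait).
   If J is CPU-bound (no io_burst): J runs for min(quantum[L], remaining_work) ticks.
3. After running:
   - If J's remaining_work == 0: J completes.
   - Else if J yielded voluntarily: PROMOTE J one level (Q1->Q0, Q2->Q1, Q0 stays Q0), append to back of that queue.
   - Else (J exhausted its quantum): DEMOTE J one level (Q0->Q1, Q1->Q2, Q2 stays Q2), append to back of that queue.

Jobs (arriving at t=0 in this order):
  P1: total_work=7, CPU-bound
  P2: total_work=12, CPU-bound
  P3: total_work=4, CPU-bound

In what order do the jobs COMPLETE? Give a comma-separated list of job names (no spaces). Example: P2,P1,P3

Answer: P1,P3,P2

Derivation:
t=0-3: P1@Q0 runs 3, rem=4, quantum used, demote→Q1. Q0=[P2,P3] Q1=[P1] Q2=[]
t=3-6: P2@Q0 runs 3, rem=9, quantum used, demote→Q1. Q0=[P3] Q1=[P1,P2] Q2=[]
t=6-9: P3@Q0 runs 3, rem=1, quantum used, demote→Q1. Q0=[] Q1=[P1,P2,P3] Q2=[]
t=9-13: P1@Q1 runs 4, rem=0, completes. Q0=[] Q1=[P2,P3] Q2=[]
t=13-19: P2@Q1 runs 6, rem=3, quantum used, demote→Q2. Q0=[] Q1=[P3] Q2=[P2]
t=19-20: P3@Q1 runs 1, rem=0, completes. Q0=[] Q1=[] Q2=[P2]
t=20-23: P2@Q2 runs 3, rem=0, completes. Q0=[] Q1=[] Q2=[]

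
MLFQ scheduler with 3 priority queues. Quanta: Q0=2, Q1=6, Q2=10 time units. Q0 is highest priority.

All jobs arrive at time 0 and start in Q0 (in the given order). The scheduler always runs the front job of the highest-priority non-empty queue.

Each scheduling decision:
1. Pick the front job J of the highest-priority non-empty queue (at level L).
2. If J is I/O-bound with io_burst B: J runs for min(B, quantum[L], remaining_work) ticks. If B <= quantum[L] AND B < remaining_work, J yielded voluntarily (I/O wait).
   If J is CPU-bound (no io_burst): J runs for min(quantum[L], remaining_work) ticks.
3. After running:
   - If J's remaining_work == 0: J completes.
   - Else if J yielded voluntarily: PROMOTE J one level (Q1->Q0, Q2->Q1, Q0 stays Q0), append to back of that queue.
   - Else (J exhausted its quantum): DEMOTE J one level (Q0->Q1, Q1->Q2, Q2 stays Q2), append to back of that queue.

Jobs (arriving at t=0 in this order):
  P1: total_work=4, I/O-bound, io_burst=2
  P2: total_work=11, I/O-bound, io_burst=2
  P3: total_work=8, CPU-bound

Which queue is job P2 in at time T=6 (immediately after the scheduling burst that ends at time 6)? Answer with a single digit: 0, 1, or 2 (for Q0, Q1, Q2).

t=0-2: P1@Q0 runs 2, rem=2, I/O yield, promote→Q0. Q0=[P2,P3,P1] Q1=[] Q2=[]
t=2-4: P2@Q0 runs 2, rem=9, I/O yield, promote→Q0. Q0=[P3,P1,P2] Q1=[] Q2=[]
t=4-6: P3@Q0 runs 2, rem=6, quantum used, demote→Q1. Q0=[P1,P2] Q1=[P3] Q2=[]
t=6-8: P1@Q0 runs 2, rem=0, completes. Q0=[P2] Q1=[P3] Q2=[]
t=8-10: P2@Q0 runs 2, rem=7, I/O yield, promote→Q0. Q0=[P2] Q1=[P3] Q2=[]
t=10-12: P2@Q0 runs 2, rem=5, I/O yield, promote→Q0. Q0=[P2] Q1=[P3] Q2=[]
t=12-14: P2@Q0 runs 2, rem=3, I/O yield, promote→Q0. Q0=[P2] Q1=[P3] Q2=[]
t=14-16: P2@Q0 runs 2, rem=1, I/O yield, promote→Q0. Q0=[P2] Q1=[P3] Q2=[]
t=16-17: P2@Q0 runs 1, rem=0, completes. Q0=[] Q1=[P3] Q2=[]
t=17-23: P3@Q1 runs 6, rem=0, completes. Q0=[] Q1=[] Q2=[]

Answer: 0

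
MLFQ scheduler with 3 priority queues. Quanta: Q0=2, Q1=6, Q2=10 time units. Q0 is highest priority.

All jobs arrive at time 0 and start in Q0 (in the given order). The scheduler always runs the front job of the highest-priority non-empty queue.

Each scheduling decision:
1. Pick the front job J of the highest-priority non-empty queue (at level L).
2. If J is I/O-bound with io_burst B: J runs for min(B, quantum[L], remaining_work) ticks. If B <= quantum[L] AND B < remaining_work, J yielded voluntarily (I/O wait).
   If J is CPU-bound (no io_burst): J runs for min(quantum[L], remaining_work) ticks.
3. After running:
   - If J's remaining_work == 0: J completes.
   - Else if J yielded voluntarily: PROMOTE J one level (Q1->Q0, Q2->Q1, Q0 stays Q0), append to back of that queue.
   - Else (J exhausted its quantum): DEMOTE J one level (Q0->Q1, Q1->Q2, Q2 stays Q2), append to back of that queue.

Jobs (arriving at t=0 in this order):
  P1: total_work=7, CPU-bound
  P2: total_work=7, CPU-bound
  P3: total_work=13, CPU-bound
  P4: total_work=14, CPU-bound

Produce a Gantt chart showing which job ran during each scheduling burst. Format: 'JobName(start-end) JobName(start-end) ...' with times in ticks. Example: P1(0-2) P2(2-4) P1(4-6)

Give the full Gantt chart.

Answer: P1(0-2) P2(2-4) P3(4-6) P4(6-8) P1(8-13) P2(13-18) P3(18-24) P4(24-30) P3(30-35) P4(35-41)

Derivation:
t=0-2: P1@Q0 runs 2, rem=5, quantum used, demote→Q1. Q0=[P2,P3,P4] Q1=[P1] Q2=[]
t=2-4: P2@Q0 runs 2, rem=5, quantum used, demote→Q1. Q0=[P3,P4] Q1=[P1,P2] Q2=[]
t=4-6: P3@Q0 runs 2, rem=11, quantum used, demote→Q1. Q0=[P4] Q1=[P1,P2,P3] Q2=[]
t=6-8: P4@Q0 runs 2, rem=12, quantum used, demote→Q1. Q0=[] Q1=[P1,P2,P3,P4] Q2=[]
t=8-13: P1@Q1 runs 5, rem=0, completes. Q0=[] Q1=[P2,P3,P4] Q2=[]
t=13-18: P2@Q1 runs 5, rem=0, completes. Q0=[] Q1=[P3,P4] Q2=[]
t=18-24: P3@Q1 runs 6, rem=5, quantum used, demote→Q2. Q0=[] Q1=[P4] Q2=[P3]
t=24-30: P4@Q1 runs 6, rem=6, quantum used, demote→Q2. Q0=[] Q1=[] Q2=[P3,P4]
t=30-35: P3@Q2 runs 5, rem=0, completes. Q0=[] Q1=[] Q2=[P4]
t=35-41: P4@Q2 runs 6, rem=0, completes. Q0=[] Q1=[] Q2=[]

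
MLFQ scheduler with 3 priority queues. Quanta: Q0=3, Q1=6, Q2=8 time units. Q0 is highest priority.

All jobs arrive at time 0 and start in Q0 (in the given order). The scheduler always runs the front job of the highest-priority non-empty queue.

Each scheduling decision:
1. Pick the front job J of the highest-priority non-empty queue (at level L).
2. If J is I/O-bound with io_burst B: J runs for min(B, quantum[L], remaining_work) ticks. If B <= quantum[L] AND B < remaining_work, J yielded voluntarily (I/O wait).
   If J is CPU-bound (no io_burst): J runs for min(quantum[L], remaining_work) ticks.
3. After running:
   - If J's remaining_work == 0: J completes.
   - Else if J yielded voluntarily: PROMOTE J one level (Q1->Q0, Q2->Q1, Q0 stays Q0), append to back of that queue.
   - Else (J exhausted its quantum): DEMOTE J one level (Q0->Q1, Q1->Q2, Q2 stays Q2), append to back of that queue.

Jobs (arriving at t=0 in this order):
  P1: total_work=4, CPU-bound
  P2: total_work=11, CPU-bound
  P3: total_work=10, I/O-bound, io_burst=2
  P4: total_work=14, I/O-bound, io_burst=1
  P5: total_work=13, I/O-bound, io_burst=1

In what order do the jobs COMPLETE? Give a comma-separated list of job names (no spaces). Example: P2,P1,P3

Answer: P3,P5,P4,P1,P2

Derivation:
t=0-3: P1@Q0 runs 3, rem=1, quantum used, demote→Q1. Q0=[P2,P3,P4,P5] Q1=[P1] Q2=[]
t=3-6: P2@Q0 runs 3, rem=8, quantum used, demote→Q1. Q0=[P3,P4,P5] Q1=[P1,P2] Q2=[]
t=6-8: P3@Q0 runs 2, rem=8, I/O yield, promote→Q0. Q0=[P4,P5,P3] Q1=[P1,P2] Q2=[]
t=8-9: P4@Q0 runs 1, rem=13, I/O yield, promote→Q0. Q0=[P5,P3,P4] Q1=[P1,P2] Q2=[]
t=9-10: P5@Q0 runs 1, rem=12, I/O yield, promote→Q0. Q0=[P3,P4,P5] Q1=[P1,P2] Q2=[]
t=10-12: P3@Q0 runs 2, rem=6, I/O yield, promote→Q0. Q0=[P4,P5,P3] Q1=[P1,P2] Q2=[]
t=12-13: P4@Q0 runs 1, rem=12, I/O yield, promote→Q0. Q0=[P5,P3,P4] Q1=[P1,P2] Q2=[]
t=13-14: P5@Q0 runs 1, rem=11, I/O yield, promote→Q0. Q0=[P3,P4,P5] Q1=[P1,P2] Q2=[]
t=14-16: P3@Q0 runs 2, rem=4, I/O yield, promote→Q0. Q0=[P4,P5,P3] Q1=[P1,P2] Q2=[]
t=16-17: P4@Q0 runs 1, rem=11, I/O yield, promote→Q0. Q0=[P5,P3,P4] Q1=[P1,P2] Q2=[]
t=17-18: P5@Q0 runs 1, rem=10, I/O yield, promote→Q0. Q0=[P3,P4,P5] Q1=[P1,P2] Q2=[]
t=18-20: P3@Q0 runs 2, rem=2, I/O yield, promote→Q0. Q0=[P4,P5,P3] Q1=[P1,P2] Q2=[]
t=20-21: P4@Q0 runs 1, rem=10, I/O yield, promote→Q0. Q0=[P5,P3,P4] Q1=[P1,P2] Q2=[]
t=21-22: P5@Q0 runs 1, rem=9, I/O yield, promote→Q0. Q0=[P3,P4,P5] Q1=[P1,P2] Q2=[]
t=22-24: P3@Q0 runs 2, rem=0, completes. Q0=[P4,P5] Q1=[P1,P2] Q2=[]
t=24-25: P4@Q0 runs 1, rem=9, I/O yield, promote→Q0. Q0=[P5,P4] Q1=[P1,P2] Q2=[]
t=25-26: P5@Q0 runs 1, rem=8, I/O yield, promote→Q0. Q0=[P4,P5] Q1=[P1,P2] Q2=[]
t=26-27: P4@Q0 runs 1, rem=8, I/O yield, promote→Q0. Q0=[P5,P4] Q1=[P1,P2] Q2=[]
t=27-28: P5@Q0 runs 1, rem=7, I/O yield, promote→Q0. Q0=[P4,P5] Q1=[P1,P2] Q2=[]
t=28-29: P4@Q0 runs 1, rem=7, I/O yield, promote→Q0. Q0=[P5,P4] Q1=[P1,P2] Q2=[]
t=29-30: P5@Q0 runs 1, rem=6, I/O yield, promote→Q0. Q0=[P4,P5] Q1=[P1,P2] Q2=[]
t=30-31: P4@Q0 runs 1, rem=6, I/O yield, promote→Q0. Q0=[P5,P4] Q1=[P1,P2] Q2=[]
t=31-32: P5@Q0 runs 1, rem=5, I/O yield, promote→Q0. Q0=[P4,P5] Q1=[P1,P2] Q2=[]
t=32-33: P4@Q0 runs 1, rem=5, I/O yield, promote→Q0. Q0=[P5,P4] Q1=[P1,P2] Q2=[]
t=33-34: P5@Q0 runs 1, rem=4, I/O yield, promote→Q0. Q0=[P4,P5] Q1=[P1,P2] Q2=[]
t=34-35: P4@Q0 runs 1, rem=4, I/O yield, promote→Q0. Q0=[P5,P4] Q1=[P1,P2] Q2=[]
t=35-36: P5@Q0 runs 1, rem=3, I/O yield, promote→Q0. Q0=[P4,P5] Q1=[P1,P2] Q2=[]
t=36-37: P4@Q0 runs 1, rem=3, I/O yield, promote→Q0. Q0=[P5,P4] Q1=[P1,P2] Q2=[]
t=37-38: P5@Q0 runs 1, rem=2, I/O yield, promote→Q0. Q0=[P4,P5] Q1=[P1,P2] Q2=[]
t=38-39: P4@Q0 runs 1, rem=2, I/O yield, promote→Q0. Q0=[P5,P4] Q1=[P1,P2] Q2=[]
t=39-40: P5@Q0 runs 1, rem=1, I/O yield, promote→Q0. Q0=[P4,P5] Q1=[P1,P2] Q2=[]
t=40-41: P4@Q0 runs 1, rem=1, I/O yield, promote→Q0. Q0=[P5,P4] Q1=[P1,P2] Q2=[]
t=41-42: P5@Q0 runs 1, rem=0, completes. Q0=[P4] Q1=[P1,P2] Q2=[]
t=42-43: P4@Q0 runs 1, rem=0, completes. Q0=[] Q1=[P1,P2] Q2=[]
t=43-44: P1@Q1 runs 1, rem=0, completes. Q0=[] Q1=[P2] Q2=[]
t=44-50: P2@Q1 runs 6, rem=2, quantum used, demote→Q2. Q0=[] Q1=[] Q2=[P2]
t=50-52: P2@Q2 runs 2, rem=0, completes. Q0=[] Q1=[] Q2=[]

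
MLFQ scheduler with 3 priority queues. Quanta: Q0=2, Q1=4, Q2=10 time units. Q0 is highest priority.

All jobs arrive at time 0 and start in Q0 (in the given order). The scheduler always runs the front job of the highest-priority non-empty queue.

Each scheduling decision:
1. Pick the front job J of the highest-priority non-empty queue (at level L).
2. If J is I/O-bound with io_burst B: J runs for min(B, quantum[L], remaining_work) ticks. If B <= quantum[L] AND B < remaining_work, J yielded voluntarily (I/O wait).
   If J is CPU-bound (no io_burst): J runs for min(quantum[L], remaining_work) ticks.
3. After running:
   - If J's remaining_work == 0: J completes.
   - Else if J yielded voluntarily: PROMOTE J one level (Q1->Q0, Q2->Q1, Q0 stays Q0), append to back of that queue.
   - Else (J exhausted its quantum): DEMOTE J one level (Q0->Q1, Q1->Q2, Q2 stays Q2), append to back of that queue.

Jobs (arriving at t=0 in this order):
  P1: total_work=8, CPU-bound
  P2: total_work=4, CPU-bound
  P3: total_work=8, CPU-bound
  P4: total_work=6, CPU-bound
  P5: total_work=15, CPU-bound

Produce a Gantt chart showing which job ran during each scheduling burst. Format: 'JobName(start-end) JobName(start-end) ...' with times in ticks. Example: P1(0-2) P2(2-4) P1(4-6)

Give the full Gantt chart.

t=0-2: P1@Q0 runs 2, rem=6, quantum used, demote→Q1. Q0=[P2,P3,P4,P5] Q1=[P1] Q2=[]
t=2-4: P2@Q0 runs 2, rem=2, quantum used, demote→Q1. Q0=[P3,P4,P5] Q1=[P1,P2] Q2=[]
t=4-6: P3@Q0 runs 2, rem=6, quantum used, demote→Q1. Q0=[P4,P5] Q1=[P1,P2,P3] Q2=[]
t=6-8: P4@Q0 runs 2, rem=4, quantum used, demote→Q1. Q0=[P5] Q1=[P1,P2,P3,P4] Q2=[]
t=8-10: P5@Q0 runs 2, rem=13, quantum used, demote→Q1. Q0=[] Q1=[P1,P2,P3,P4,P5] Q2=[]
t=10-14: P1@Q1 runs 4, rem=2, quantum used, demote→Q2. Q0=[] Q1=[P2,P3,P4,P5] Q2=[P1]
t=14-16: P2@Q1 runs 2, rem=0, completes. Q0=[] Q1=[P3,P4,P5] Q2=[P1]
t=16-20: P3@Q1 runs 4, rem=2, quantum used, demote→Q2. Q0=[] Q1=[P4,P5] Q2=[P1,P3]
t=20-24: P4@Q1 runs 4, rem=0, completes. Q0=[] Q1=[P5] Q2=[P1,P3]
t=24-28: P5@Q1 runs 4, rem=9, quantum used, demote→Q2. Q0=[] Q1=[] Q2=[P1,P3,P5]
t=28-30: P1@Q2 runs 2, rem=0, completes. Q0=[] Q1=[] Q2=[P3,P5]
t=30-32: P3@Q2 runs 2, rem=0, completes. Q0=[] Q1=[] Q2=[P5]
t=32-41: P5@Q2 runs 9, rem=0, completes. Q0=[] Q1=[] Q2=[]

Answer: P1(0-2) P2(2-4) P3(4-6) P4(6-8) P5(8-10) P1(10-14) P2(14-16) P3(16-20) P4(20-24) P5(24-28) P1(28-30) P3(30-32) P5(32-41)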